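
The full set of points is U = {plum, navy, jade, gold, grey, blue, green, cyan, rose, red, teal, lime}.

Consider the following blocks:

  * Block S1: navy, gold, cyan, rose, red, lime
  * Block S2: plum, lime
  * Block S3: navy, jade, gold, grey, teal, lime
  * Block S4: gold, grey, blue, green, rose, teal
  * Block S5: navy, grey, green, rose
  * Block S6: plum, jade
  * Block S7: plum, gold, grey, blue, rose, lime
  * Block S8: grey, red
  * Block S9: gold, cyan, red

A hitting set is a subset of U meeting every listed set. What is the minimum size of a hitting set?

The 3 points {plum, grey, red} hit every block.
The blocks S2, S5, S9 are pairwise disjoint, so any hitting set needs a separate point for each — at least 3. Hence 3 is optimal.

3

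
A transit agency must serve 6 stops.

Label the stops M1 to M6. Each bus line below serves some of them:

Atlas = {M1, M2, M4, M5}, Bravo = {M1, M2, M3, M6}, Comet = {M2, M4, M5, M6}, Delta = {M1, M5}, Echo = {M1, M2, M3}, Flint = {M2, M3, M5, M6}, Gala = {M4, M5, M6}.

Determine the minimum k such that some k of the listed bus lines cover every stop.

Echo and Gala together: Echo ∪ Gala = {M1, M2, M3, M4, M5, M6} — every stop is covered.
No single bus line has all 6 stops (the largest, Atlas, has 4), so 2 is optimal.

2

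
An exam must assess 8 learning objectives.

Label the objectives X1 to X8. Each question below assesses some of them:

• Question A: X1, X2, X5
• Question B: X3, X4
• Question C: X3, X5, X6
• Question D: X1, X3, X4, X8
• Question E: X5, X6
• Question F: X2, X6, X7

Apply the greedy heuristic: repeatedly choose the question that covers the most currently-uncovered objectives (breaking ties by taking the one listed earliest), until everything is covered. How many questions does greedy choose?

Greedy: pick D (covers 4 new) → pick F (covers 3 new) → pick A (covers 1 new). Total picks: 3.

3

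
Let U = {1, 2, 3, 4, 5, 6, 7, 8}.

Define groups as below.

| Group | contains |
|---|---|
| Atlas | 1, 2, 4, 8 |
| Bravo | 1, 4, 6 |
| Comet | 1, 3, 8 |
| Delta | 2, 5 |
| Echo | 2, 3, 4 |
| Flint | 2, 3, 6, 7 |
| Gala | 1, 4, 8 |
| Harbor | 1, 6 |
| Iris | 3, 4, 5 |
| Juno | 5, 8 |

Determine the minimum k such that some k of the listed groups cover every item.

Delta, Flint, and Gala cover everything between them: the union {1, 2, 3, 4, 5, 6, 7, 8} is all of U.
Only Flint contains 7, so Flint is forced; the remaining 4 items need at least 2 more groups (each remaining group adds at most 3) — so at least 3 groups are needed, and 3 is optimal.

3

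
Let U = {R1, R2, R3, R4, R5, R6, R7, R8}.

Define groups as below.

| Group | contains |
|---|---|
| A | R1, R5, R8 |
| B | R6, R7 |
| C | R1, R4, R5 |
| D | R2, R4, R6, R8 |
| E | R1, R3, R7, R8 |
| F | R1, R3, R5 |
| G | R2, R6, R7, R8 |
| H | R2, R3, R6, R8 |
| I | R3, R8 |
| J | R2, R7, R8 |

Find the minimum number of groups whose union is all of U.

3

D, F, and J cover everything between them: the union {R1, R2, R3, R4, R5, R6, R7, R8} is all of U.
No 2 of the 10 groups cover everything (all 45 combinations miss at least one point), so 3 is optimal.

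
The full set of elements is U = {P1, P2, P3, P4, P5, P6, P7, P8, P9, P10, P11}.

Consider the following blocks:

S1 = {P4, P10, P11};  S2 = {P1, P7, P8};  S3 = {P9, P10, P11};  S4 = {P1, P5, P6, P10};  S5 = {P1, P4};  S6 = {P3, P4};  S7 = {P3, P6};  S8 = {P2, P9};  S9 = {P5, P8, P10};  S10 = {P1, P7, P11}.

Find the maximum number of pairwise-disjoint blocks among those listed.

S5, S7, S8, S9 are pairwise disjoint (S5={P1,P4}; S7={P3,P6}; S8={P2,P9}; S9={P5,P8,P10}).
Every remaining block overlaps one of these, and no 5 of the listed blocks are pairwise disjoint, so 4 is the maximum.

4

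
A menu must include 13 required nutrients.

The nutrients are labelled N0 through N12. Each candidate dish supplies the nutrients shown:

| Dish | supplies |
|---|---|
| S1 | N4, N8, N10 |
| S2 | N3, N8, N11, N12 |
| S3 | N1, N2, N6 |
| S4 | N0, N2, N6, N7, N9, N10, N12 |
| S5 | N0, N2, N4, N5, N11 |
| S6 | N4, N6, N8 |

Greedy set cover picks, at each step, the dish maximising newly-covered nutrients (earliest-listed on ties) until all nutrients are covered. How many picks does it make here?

4

Greedy: pick S4 (covers 7 new) → pick S2 (covers 3 new) → pick S5 (covers 2 new) → pick S3 (covers 1 new). Total picks: 4.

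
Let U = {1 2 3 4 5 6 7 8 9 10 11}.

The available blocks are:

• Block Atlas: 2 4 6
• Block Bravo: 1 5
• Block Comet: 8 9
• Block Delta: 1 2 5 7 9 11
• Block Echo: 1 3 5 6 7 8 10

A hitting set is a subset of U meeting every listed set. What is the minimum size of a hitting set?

The 3 points {4, 5, 8} hit every block.
The blocks Atlas, Bravo, Comet are pairwise disjoint, so any hitting set needs a separate point for each — at least 3. Hence 3 is optimal.

3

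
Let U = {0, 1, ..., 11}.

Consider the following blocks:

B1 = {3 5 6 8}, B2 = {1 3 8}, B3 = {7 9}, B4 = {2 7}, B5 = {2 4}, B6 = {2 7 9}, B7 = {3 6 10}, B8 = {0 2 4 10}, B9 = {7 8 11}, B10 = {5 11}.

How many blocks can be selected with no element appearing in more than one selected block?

B3, B5, B7, B10 are pairwise disjoint (B3={7,9}; B5={2,4}; B7={3,6,10}; B10={5,11}).
Every remaining block overlaps one of these, and no 5 of the listed blocks are pairwise disjoint, so 4 is the maximum.

4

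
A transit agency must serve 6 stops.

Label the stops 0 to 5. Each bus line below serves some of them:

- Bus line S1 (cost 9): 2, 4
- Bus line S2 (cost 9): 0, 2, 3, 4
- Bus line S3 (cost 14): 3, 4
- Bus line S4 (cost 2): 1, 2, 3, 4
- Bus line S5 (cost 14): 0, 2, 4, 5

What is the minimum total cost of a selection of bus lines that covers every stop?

S4, S5 together cover every stop (S4 ∪ S5 = {0, 1, 2, 3, 4, 5}); total cost 2 + 14 = 16.
No covering selection has total cost below 16.

16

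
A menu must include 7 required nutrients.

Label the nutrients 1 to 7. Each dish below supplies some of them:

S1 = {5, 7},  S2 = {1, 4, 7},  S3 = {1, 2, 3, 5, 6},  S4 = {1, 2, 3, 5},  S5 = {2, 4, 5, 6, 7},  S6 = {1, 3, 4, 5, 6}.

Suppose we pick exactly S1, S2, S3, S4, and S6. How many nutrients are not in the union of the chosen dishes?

Union of S1, S2, S3, S4, S6 = {1, 2, 3, 4, 5, 6, 7} — that's every nutrient, so 0 are uncovered.

0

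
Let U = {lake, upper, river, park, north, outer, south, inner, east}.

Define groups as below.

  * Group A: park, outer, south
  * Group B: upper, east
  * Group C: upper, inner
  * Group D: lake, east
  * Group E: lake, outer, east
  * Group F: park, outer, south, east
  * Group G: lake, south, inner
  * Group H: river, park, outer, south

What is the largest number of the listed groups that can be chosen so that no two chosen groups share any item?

A, C, D are pairwise disjoint (A={park,outer,south}; C={upper,inner}; D={lake,east}).
Every remaining group overlaps one of these, and no 4 of the listed groups are pairwise disjoint, so 3 is the maximum.

3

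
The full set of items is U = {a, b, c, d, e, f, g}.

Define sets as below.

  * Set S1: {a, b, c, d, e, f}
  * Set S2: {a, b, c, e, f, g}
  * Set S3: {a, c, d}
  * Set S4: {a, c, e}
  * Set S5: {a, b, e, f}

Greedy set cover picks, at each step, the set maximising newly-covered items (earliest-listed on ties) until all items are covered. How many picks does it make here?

2

Greedy: pick S1 (covers 6 new) → pick S2 (covers 1 new). Total picks: 2.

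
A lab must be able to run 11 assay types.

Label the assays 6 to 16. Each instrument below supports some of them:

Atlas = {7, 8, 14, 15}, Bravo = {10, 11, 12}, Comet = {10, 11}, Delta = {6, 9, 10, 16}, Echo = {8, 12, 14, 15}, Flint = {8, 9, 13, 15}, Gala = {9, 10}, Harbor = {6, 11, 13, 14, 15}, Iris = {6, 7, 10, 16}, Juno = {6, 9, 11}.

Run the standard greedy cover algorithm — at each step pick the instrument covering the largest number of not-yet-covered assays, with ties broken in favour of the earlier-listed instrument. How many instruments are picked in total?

Greedy: pick Harbor (covers 5 new) → pick Delta (covers 3 new) → pick Atlas (covers 2 new) → pick Bravo (covers 1 new). Total picks: 4.

4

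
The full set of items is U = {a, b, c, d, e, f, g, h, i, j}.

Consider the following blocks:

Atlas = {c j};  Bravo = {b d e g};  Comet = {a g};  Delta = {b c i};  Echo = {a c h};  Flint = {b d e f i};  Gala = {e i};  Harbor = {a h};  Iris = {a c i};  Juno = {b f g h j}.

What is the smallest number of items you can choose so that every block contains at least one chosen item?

4

Take T = {a, e, i, j}. Each listed block contains at least one of these, so T is a hitting set of size 4.
No choice of 3 items meets every block, so 4 is the minimum.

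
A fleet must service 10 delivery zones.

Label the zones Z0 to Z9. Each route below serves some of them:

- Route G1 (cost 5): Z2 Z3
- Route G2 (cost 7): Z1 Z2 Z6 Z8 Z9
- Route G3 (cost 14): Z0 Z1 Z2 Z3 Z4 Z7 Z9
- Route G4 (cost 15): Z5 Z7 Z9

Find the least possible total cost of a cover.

36

G2, G3, G4 together cover every zone (G2 ∪ G3 ∪ G4 = {Z0, Z1, Z2, Z3, Z4, Z5, Z6, Z7, Z8, Z9}); total cost 7 + 14 + 15 = 36.
No covering selection has total cost below 36.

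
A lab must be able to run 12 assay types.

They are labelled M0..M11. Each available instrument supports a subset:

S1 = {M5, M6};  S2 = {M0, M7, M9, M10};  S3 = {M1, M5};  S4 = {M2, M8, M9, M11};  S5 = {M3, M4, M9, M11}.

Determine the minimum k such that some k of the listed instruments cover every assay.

5

S1 and S2 and S3 and S4 and S5 together: S1 ∪ S2 ∪ S3 ∪ S4 ∪ S5 = {M0, M1, M2, M3, M4, M5, M6, M7, M8, M9, M10, M11} — every assay is covered.
No 4 of the 5 instruments cover everything (all 5 combinations miss at least one assay), so 5 is optimal.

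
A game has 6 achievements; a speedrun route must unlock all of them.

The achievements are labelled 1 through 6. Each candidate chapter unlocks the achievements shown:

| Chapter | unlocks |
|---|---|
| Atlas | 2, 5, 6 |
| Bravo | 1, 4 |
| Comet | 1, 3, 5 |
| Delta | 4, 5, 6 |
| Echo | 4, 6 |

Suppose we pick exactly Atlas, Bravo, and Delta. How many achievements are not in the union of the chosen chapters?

1

Union of Atlas, Bravo, Delta = {1, 2, 4, 5, 6}.
Not covered: 3 — 1 achievement.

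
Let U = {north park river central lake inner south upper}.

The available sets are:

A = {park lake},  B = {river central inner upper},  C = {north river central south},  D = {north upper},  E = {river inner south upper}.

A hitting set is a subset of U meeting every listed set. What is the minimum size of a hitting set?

3

The 3 items {central, lake, upper} hit every set.
No choice of 2 items meets every set, so 3 is the minimum.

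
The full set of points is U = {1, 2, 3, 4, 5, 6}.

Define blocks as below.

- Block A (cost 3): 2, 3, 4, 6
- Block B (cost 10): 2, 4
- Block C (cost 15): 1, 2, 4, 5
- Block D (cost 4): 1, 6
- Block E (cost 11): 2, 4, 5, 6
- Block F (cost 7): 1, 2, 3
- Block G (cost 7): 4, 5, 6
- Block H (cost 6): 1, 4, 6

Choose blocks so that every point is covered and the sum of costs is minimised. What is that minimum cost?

14

A, D, G together cover every point (A ∪ D ∪ G = {1, 2, 3, 4, 5, 6}); total cost 3 + 4 + 7 = 14.
No covering selection has total cost below 14.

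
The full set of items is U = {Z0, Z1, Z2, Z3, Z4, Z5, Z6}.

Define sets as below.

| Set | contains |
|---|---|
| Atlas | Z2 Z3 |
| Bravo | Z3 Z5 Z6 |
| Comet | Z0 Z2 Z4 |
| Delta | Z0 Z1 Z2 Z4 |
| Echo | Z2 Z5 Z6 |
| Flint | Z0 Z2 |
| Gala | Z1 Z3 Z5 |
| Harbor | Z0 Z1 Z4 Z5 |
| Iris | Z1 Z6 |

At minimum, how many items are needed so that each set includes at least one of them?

The 3 items {Z1, Z2, Z3} hit every set.
No choice of 2 items meets every set, so 3 is the minimum.

3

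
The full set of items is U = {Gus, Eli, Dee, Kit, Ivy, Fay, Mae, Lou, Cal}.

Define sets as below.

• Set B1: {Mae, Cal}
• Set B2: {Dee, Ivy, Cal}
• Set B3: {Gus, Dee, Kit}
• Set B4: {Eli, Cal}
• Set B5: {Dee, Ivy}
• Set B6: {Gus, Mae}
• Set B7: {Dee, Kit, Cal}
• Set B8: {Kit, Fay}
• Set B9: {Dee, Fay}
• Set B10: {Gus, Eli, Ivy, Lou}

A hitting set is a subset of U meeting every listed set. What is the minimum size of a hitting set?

H = {Eli, Dee, Fay, Mae} meets every set (each contains at least one member of H), and |H| = 4.
The sets B4, B5, B6, B8 are pairwise disjoint, so any hitting set needs a separate item for each — at least 4. Hence 4 is optimal.

4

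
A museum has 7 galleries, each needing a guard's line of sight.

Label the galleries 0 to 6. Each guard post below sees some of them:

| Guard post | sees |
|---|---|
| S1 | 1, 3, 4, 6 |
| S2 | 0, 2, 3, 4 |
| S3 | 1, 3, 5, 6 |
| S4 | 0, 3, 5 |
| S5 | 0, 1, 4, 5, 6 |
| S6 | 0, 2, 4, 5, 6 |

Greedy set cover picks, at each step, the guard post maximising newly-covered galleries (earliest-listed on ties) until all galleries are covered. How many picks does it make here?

2

Greedy: pick S5 (covers 5 new) → pick S2 (covers 2 new). Total picks: 2.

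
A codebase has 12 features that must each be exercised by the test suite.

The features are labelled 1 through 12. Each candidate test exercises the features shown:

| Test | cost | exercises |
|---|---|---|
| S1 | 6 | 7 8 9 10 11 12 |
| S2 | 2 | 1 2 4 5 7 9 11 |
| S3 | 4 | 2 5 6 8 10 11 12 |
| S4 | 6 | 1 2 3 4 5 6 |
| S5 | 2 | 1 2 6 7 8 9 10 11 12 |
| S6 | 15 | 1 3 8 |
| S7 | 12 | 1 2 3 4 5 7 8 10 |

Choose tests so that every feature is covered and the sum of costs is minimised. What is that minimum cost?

S4, S5 together cover every feature (S4 ∪ S5 = {1, 2, 3, 4, 5, 6, 7, 8, 9, 10, 11, 12}); total cost 6 + 2 = 8.
The greedy pick S5, S2, S4 costs 10; no covering selection beats 8.

8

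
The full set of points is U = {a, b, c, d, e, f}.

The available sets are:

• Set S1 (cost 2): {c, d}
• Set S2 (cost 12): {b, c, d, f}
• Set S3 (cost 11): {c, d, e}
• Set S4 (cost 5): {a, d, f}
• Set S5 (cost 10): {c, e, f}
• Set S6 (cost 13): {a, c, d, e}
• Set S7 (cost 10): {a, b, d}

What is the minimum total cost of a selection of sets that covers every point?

S5, S7 together cover every point (S5 ∪ S7 = {a, b, c, d, e, f}); total cost 10 + 10 = 20.
The greedy pick S1, S4, S5, S7 costs 27; no covering selection beats 20.

20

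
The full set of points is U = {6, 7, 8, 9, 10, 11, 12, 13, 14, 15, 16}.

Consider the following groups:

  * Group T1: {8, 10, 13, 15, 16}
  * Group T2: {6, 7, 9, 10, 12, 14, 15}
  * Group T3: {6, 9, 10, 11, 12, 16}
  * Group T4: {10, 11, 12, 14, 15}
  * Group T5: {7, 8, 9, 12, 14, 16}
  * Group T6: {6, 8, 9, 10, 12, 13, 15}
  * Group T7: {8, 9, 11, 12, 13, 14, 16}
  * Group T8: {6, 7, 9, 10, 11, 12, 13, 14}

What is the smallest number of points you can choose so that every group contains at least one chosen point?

Take H = {12, 13}. Each listed group contains at least one of these, so H is a hitting set of size 2.
No single point lies in every group, so at least 2 are needed and 2 is optimal.

2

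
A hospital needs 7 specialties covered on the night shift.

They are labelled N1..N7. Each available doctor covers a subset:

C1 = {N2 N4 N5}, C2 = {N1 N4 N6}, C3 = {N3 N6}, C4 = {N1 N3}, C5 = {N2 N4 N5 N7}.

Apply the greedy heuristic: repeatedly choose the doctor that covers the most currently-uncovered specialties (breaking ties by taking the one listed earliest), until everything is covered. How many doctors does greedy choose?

3

Greedy: pick C5 (covers 4 new) → pick C2 (covers 2 new) → pick C3 (covers 1 new). Total picks: 3.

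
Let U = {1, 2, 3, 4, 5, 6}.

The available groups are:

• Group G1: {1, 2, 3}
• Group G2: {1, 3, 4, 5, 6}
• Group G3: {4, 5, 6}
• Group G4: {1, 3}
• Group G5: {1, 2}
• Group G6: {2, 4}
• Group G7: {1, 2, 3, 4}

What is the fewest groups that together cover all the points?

2

G1 and G3 cover everything between them: the union {1, 2, 3, 4, 5, 6} is all of U.
No single group has all 6 points (the largest, G2, has 5), so 2 is optimal.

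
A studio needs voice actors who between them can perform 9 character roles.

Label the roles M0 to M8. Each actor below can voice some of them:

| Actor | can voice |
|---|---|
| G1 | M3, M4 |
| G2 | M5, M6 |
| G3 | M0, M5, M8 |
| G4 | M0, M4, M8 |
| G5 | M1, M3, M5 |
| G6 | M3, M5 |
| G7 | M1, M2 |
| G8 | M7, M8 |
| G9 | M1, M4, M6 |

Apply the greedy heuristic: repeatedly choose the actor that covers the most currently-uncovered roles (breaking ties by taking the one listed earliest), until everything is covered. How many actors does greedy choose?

5

Greedy: pick G3 (covers 3 new) → pick G9 (covers 3 new) → pick G1 (covers 1 new) → pick G7 (covers 1 new) → pick G8 (covers 1 new). Total picks: 5.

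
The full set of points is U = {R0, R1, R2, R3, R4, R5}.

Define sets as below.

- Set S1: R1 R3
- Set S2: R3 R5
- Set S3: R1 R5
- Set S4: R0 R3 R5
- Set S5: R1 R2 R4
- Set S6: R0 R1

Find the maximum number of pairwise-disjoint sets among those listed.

2

S2, S6 are pairwise disjoint (S2={R3,R5}; S6={R0,R1}).
Every remaining set overlaps one of these, and no 3 of the listed sets are pairwise disjoint, so 2 is the maximum.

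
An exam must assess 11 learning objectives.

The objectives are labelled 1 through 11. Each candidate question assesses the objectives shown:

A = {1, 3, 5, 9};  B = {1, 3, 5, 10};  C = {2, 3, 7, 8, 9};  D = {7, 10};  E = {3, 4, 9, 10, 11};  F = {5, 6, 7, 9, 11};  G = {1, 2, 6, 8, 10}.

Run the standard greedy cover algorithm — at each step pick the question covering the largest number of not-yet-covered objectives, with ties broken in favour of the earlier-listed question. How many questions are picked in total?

4

Greedy: pick C (covers 5 new) → pick B (covers 3 new) → pick E (covers 2 new) → pick F (covers 1 new). Total picks: 4.
(The true minimum cover uses only 3 questions, so greedy is not optimal here.)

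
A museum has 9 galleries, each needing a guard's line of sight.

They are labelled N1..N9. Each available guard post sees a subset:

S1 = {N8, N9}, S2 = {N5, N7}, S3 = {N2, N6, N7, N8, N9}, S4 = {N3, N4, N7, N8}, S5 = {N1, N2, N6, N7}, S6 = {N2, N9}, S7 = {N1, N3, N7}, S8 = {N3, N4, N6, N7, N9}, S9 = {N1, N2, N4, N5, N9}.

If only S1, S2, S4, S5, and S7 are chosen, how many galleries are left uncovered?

Union of S1, S2, S4, S5, S7 = {N1, N2, N3, N4, N5, N6, N7, N8, N9} — that's every gallery, so 0 are uncovered.

0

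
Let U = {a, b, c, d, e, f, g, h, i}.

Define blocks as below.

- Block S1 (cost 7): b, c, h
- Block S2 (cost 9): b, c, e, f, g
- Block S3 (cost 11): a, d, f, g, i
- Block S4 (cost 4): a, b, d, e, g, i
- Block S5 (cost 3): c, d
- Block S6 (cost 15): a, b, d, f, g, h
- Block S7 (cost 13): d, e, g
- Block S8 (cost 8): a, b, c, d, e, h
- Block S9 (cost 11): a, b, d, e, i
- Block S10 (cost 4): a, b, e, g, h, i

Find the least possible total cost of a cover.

S2, S5, S10 together cover every point (S2 ∪ S5 ∪ S10 = {a, b, c, d, e, f, g, h, i}); total cost 9 + 3 + 4 = 16.
The greedy pick S4, S5, S10, S2 costs 20; no covering selection beats 16.

16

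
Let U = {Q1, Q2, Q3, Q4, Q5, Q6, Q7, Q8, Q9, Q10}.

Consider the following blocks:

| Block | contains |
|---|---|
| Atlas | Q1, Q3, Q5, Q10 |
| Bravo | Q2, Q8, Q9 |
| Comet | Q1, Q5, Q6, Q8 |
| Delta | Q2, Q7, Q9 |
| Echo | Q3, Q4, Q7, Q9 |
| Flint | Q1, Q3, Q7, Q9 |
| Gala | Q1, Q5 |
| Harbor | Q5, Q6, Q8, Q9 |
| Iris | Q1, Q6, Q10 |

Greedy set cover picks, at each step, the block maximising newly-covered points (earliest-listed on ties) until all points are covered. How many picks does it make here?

Greedy: pick Atlas (covers 4 new) → pick Bravo (covers 3 new) → pick Echo (covers 2 new) → pick Comet (covers 1 new). Total picks: 4.

4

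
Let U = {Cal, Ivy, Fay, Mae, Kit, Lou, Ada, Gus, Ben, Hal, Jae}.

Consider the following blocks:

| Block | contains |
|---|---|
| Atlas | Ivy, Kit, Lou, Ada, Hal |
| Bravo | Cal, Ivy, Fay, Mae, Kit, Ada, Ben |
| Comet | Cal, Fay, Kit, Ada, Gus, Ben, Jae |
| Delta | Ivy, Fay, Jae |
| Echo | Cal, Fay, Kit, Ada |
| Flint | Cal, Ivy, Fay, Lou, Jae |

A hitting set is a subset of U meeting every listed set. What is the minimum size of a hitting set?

The 2 points {Fay, Hal} hit every block.
No single point lies in every block, so at least 2 are needed and 2 is optimal.

2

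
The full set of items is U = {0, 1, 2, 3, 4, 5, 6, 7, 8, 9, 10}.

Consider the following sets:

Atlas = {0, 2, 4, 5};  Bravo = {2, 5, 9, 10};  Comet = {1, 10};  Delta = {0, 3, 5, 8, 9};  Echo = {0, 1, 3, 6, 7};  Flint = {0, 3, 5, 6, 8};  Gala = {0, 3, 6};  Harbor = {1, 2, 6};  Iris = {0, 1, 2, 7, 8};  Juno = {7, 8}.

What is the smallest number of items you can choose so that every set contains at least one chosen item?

The 4 items {0, 6, 7, 10} hit every set.
No choice of 3 items meets every set, so 4 is the minimum.

4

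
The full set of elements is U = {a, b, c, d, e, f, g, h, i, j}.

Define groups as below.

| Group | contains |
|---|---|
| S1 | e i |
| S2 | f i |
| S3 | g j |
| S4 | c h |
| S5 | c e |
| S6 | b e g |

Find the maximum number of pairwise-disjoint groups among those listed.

3

S2, S3, S5 are pairwise disjoint (S2={f,i}; S3={g,j}; S5={c,e}).
Every remaining group overlaps one of these, and no 4 of the listed groups are pairwise disjoint, so 3 is the maximum.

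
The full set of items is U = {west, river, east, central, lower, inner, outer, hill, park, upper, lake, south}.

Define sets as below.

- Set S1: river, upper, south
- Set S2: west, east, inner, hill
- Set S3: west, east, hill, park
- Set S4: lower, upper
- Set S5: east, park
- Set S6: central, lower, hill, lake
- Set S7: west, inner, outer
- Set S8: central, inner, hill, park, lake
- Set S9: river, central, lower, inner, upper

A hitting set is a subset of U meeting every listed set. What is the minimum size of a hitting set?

4

The 4 items {west, river, lower, park} hit every set.
The sets S1, S5, S6, S7 are pairwise disjoint, so any hitting set needs a separate item for each — at least 4. Hence 4 is optimal.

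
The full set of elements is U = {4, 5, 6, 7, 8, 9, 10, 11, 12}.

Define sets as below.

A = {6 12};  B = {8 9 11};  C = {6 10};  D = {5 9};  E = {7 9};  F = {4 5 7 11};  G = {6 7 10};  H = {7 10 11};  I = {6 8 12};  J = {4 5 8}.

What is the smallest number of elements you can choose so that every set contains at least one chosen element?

The 4 elements {5, 6, 9, 10} hit every set.
No choice of 3 elements meets every set, so 4 is the minimum.

4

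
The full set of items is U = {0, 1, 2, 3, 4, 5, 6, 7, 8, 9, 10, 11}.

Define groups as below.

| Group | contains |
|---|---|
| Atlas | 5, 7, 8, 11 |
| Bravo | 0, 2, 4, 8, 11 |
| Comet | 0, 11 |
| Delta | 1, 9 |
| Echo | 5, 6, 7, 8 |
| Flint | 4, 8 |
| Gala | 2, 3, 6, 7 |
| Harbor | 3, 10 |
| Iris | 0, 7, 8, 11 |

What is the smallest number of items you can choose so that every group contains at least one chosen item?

4

The 4 items {0, 3, 8, 9} hit every group.
The groups Comet, Delta, Flint, Gala are pairwise disjoint, so any hitting set needs a separate item for each — at least 4. Hence 4 is optimal.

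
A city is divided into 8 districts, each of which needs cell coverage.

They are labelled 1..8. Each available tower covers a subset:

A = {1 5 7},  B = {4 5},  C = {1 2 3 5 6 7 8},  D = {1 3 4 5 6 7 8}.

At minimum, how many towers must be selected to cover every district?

2

B and C together: B ∪ C = {1, 2, 3, 4, 5, 6, 7, 8} — every district is covered.
No single tower has all 8 districts (the largest, C, has 7), so 2 is optimal.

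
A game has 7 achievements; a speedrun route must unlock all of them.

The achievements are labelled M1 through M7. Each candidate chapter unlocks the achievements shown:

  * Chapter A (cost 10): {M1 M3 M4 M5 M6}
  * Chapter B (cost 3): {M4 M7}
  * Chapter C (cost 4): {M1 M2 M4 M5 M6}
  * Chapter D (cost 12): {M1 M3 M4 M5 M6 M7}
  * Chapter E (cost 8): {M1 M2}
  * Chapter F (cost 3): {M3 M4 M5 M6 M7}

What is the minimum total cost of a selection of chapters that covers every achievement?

C, F together cover every achievement (C ∪ F = {M1, M2, M3, M4, M5, M6, M7}); total cost 4 + 3 = 7.
No covering selection has total cost below 7.

7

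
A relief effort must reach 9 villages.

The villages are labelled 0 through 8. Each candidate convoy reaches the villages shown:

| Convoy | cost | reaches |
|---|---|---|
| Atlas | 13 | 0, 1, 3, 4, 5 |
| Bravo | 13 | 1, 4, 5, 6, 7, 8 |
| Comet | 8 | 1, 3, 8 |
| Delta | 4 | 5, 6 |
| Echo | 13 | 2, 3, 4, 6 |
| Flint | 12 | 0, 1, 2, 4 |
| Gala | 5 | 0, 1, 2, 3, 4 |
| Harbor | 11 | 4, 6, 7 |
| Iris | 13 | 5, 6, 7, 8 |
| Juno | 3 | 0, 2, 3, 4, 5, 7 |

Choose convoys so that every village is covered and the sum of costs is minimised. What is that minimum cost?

15

Comet, Delta, Juno together cover every village (Comet ∪ Delta ∪ Juno = {0, 1, 2, 3, 4, 5, 6, 7, 8}); total cost 8 + 4 + 3 = 15.
No covering selection has total cost below 15.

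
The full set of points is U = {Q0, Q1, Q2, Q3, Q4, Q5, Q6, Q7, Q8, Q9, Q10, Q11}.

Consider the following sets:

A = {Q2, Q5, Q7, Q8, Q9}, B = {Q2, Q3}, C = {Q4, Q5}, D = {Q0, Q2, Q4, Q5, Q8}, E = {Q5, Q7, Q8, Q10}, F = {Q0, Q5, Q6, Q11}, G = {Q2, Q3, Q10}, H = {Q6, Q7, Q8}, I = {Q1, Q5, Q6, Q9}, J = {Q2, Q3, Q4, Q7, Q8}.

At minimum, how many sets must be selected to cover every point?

E, F, I, and J cover everything between them: the union {Q0, Q1, Q2, Q3, Q4, Q5, Q6, Q7, Q8, Q9, Q10, Q11} is all of U.
No 3 of the 10 sets cover everything (all 120 combinations miss at least one point), so 4 is optimal.

4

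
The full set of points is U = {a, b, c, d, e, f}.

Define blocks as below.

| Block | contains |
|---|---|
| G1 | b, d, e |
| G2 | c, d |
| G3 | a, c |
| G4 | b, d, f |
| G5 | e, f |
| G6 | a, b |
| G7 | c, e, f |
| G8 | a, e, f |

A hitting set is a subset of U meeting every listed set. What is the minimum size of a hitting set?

The 3 points {a, d, e} hit every block.
The blocks G2, G5, G6 are pairwise disjoint, so any hitting set needs a separate point for each — at least 3. Hence 3 is optimal.

3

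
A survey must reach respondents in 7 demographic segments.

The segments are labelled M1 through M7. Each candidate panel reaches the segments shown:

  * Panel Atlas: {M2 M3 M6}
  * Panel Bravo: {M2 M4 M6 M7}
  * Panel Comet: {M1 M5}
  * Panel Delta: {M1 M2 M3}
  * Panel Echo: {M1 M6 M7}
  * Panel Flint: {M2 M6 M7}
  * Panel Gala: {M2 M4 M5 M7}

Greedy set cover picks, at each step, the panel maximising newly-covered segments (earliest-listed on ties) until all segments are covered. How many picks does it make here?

3

Greedy: pick Bravo (covers 4 new) → pick Comet (covers 2 new) → pick Atlas (covers 1 new). Total picks: 3.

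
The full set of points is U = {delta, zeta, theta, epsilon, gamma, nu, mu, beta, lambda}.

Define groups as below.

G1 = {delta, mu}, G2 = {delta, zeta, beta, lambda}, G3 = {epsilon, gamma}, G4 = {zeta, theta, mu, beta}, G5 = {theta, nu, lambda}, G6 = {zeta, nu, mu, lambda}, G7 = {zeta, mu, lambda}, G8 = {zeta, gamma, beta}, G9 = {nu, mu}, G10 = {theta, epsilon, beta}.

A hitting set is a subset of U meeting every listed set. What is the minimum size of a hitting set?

Take H = {delta, zeta, epsilon, nu}. Each listed group contains at least one of these, so H is a hitting set of size 4.
No choice of 3 points meets every group, so 4 is the minimum.

4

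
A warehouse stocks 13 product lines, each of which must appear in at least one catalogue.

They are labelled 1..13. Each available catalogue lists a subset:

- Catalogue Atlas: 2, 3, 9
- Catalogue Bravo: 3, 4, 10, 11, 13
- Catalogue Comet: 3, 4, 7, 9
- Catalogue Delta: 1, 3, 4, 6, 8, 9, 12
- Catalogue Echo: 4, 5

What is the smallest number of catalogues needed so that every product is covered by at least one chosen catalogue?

Take {Atlas, Bravo, Comet, Delta, Echo}. Their union is {1, 2, 3, 4, 5, 6, 7, 8, 9, 10, 11, 12, 13}, which is all 13 products.
No 4 of the 5 catalogues cover everything (all 5 combinations miss at least one product), so 5 is optimal.

5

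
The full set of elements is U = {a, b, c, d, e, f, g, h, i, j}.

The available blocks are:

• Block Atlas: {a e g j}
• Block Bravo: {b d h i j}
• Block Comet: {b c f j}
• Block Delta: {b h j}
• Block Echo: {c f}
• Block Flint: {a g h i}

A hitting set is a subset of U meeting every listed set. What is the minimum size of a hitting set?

3

The 3 elements {a, f, j} hit every block.
No choice of 2 elements meets every block, so 3 is the minimum.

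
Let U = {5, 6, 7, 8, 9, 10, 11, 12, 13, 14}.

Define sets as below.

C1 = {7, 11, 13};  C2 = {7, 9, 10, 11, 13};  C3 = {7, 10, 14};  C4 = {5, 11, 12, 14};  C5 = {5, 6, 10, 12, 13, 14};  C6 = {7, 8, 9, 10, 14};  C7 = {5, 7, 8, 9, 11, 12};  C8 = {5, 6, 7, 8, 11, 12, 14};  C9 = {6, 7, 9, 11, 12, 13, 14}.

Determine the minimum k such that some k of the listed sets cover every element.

Take {C5, C7}. Their union is {5, 6, 7, 8, 9, 10, 11, 12, 13, 14}, which is all 10 elements.
No single set has all 10 elements (the largest, C8, has 7), so 2 is optimal.

2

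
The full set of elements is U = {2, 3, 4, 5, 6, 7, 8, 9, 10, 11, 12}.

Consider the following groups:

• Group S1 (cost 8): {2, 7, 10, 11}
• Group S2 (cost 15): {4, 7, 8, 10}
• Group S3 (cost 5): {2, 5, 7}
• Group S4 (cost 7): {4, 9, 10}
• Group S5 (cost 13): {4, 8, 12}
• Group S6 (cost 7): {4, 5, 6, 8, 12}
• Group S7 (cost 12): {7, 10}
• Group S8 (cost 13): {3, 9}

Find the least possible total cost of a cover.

S1, S6, S8 together cover every element (S1 ∪ S6 ∪ S8 = {2, 3, 4, 5, 6, 7, 8, 9, 10, 11, 12}); total cost 8 + 7 + 13 = 28.
No covering selection has total cost below 28.

28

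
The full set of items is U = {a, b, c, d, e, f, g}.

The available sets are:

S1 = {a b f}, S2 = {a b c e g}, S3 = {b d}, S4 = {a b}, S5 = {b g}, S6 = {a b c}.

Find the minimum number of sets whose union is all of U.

3

S1, S2, and S3 cover everything between them: the union {a, b, c, d, e, f, g} is all of U.
Only S3 contains d, so S3 is forced; the remaining 5 items need at least 2 more sets (each remaining set adds at most 4) — so at least 3 sets are needed, and 3 is optimal.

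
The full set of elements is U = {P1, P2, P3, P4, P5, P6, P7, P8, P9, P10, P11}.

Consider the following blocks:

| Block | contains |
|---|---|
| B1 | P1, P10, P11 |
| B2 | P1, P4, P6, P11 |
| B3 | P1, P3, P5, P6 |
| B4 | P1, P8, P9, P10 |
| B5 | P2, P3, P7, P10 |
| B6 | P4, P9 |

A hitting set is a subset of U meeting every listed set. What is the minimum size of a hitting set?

Take H = {P4, P6, P10}. Each listed block contains at least one of these, so H is a hitting set of size 3.
No choice of 2 elements meets every block, so 3 is the minimum.

3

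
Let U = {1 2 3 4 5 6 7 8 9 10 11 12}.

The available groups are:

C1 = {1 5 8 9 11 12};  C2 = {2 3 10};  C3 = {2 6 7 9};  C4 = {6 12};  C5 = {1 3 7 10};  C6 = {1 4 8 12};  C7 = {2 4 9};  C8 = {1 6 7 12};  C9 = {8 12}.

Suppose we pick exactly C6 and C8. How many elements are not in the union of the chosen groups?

6

Union of C6, C8 = {1, 4, 6, 7, 8, 12}.
Not covered: 2, 3, 5, 9, 10, 11 — 6 elements.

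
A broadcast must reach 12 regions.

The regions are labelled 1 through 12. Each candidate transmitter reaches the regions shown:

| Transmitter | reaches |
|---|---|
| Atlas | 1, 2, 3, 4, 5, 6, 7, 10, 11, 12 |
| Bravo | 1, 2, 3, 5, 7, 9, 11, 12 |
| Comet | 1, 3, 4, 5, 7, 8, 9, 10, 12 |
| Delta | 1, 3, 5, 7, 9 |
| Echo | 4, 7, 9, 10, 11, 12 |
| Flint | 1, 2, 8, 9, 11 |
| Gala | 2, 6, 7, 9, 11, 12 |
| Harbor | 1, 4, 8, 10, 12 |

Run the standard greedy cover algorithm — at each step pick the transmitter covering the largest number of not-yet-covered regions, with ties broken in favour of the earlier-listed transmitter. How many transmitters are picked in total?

2

Greedy: pick Atlas (covers 10 new) → pick Comet (covers 2 new). Total picks: 2.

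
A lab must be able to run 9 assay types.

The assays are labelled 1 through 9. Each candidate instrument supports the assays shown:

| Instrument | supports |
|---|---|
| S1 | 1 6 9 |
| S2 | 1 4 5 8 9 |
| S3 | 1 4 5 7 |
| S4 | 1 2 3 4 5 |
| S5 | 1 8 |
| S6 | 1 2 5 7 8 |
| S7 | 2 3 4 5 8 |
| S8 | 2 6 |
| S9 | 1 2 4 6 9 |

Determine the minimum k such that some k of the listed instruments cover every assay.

3

Take {S6, S7, S9}. Their union is {1, 2, 3, 4, 5, 6, 7, 8, 9}, which is all 9 assays.
No 2 of the 9 instruments cover everything (all 36 combinations miss at least one assay), so 3 is optimal.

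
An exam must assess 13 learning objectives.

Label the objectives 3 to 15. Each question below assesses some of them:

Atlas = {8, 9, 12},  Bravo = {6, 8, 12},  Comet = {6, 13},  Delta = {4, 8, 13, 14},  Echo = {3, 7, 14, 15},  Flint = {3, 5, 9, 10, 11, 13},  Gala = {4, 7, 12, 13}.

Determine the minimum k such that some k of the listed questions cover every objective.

Take {Bravo, Delta, Echo, Flint}. Their union is {3, 4, 5, 6, 7, 8, 9, 10, 11, 12, 13, 14, 15}, which is all 13 objectives.
Only Flint contains 5, so Flint is forced; the remaining 7 objectives need at least 3 more questions (each remaining question adds at most 3) — so at least 4 questions are needed, and 4 is optimal.

4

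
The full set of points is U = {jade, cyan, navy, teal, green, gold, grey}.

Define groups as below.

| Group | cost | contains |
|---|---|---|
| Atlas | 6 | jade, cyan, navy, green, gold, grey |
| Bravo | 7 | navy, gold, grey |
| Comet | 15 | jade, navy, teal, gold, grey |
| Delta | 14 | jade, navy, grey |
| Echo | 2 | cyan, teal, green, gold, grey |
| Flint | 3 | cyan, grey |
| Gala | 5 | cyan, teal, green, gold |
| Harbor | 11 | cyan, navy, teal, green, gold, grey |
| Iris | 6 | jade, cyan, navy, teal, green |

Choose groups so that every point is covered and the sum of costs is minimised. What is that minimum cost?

8

Echo, Iris together cover every point (Echo ∪ Iris = {jade, cyan, navy, teal, green, gold, grey}); total cost 2 + 6 = 8.
No covering selection has total cost below 8.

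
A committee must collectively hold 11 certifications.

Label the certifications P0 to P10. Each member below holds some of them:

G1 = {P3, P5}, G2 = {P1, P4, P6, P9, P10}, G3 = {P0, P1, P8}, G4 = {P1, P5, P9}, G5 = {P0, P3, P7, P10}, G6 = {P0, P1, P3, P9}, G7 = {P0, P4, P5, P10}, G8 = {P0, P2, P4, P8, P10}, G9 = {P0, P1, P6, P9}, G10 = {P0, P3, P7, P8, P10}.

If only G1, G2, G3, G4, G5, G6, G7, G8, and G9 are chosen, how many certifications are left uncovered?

0

Union of G1, G2, G3, G4, G5, G6, G7, G8, G9 = {P0, P1, P2, P3, P4, P5, P6, P7, P8, P9, P10} — that's every certification, so 0 are uncovered.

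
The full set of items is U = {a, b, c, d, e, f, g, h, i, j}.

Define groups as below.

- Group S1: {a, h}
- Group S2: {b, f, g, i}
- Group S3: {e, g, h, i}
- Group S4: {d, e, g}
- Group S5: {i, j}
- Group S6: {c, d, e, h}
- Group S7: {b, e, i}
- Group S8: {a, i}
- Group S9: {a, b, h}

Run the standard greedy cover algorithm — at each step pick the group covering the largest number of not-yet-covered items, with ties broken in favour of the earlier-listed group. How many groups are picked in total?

4

Greedy: pick S2 (covers 4 new) → pick S6 (covers 4 new) → pick S1 (covers 1 new) → pick S5 (covers 1 new). Total picks: 4.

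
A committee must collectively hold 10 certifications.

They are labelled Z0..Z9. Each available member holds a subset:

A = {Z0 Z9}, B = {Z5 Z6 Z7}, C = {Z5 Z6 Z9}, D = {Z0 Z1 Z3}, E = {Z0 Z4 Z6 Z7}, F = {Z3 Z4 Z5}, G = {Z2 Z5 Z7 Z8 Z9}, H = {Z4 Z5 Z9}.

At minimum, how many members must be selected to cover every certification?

3

D and E and G together: D ∪ E ∪ G = {Z0, Z1, Z2, Z3, Z4, Z5, Z6, Z7, Z8, Z9} — every certification is covered.
Only D contains Z1, so D is forced; the remaining 7 certifications need at least 2 more members (each remaining member adds at most 5) — so at least 3 members are needed, and 3 is optimal.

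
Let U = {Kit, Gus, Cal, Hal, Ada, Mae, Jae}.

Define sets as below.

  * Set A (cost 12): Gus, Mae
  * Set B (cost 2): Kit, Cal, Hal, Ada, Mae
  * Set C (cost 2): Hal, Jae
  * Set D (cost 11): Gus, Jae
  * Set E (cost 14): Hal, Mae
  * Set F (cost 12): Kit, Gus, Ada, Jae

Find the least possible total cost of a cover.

B, D together cover every point (B ∪ D = {Kit, Gus, Cal, Hal, Ada, Mae, Jae}); total cost 2 + 11 = 13.
The greedy pick B, C, D costs 15; no covering selection beats 13.

13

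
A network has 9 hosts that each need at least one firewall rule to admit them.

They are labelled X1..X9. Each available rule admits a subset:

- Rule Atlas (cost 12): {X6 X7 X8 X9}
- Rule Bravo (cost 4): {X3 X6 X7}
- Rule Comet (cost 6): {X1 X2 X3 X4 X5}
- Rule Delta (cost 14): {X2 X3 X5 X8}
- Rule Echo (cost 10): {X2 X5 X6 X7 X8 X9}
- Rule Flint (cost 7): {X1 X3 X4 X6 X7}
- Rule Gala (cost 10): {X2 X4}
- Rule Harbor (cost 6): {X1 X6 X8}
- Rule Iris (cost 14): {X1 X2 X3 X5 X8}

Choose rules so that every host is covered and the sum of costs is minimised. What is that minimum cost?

16

Comet, Echo together cover every host (Comet ∪ Echo = {X1, X2, X3, X4, X5, X6, X7, X8, X9}); total cost 6 + 10 = 16.
The greedy pick Comet, Bravo, Echo costs 20; no covering selection beats 16.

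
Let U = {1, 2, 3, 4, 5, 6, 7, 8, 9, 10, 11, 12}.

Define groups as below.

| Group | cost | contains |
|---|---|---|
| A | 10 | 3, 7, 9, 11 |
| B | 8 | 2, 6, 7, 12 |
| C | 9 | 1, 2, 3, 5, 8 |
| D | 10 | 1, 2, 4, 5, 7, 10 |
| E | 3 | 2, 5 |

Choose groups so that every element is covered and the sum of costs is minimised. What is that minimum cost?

A, B, C, D together cover every element (A ∪ B ∪ C ∪ D = {1, 2, 3, 4, 5, 6, 7, 8, 9, 10, 11, 12}); total cost 10 + 8 + 9 + 10 = 37.
The greedy pick E, A, D, B, C costs 40; no covering selection beats 37.

37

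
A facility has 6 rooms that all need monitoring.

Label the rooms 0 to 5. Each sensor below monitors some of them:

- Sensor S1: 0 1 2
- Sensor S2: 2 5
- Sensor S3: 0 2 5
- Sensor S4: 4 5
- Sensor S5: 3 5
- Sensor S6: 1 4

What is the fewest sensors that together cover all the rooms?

S1 and S5 and S6 together: S1 ∪ S5 ∪ S6 = {0, 1, 2, 3, 4, 5} — every room is covered.
Only S5 contains 3, so S5 is forced; the remaining 4 rooms need at least 2 more sensors (each remaining sensor adds at most 3) — so at least 3 sensors are needed, and 3 is optimal.

3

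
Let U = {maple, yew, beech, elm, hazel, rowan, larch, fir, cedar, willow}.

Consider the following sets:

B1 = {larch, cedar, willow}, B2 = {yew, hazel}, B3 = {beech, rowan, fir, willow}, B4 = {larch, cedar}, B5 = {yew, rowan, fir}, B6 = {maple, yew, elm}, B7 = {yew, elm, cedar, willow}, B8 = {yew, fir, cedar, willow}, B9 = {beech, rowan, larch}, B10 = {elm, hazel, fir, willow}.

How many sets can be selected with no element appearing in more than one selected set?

B3, B4, B6 are pairwise disjoint (B3={beech,rowan,fir,willow}; B4={larch,cedar}; B6={maple,yew,elm}).
Every remaining set overlaps one of these, and no 4 of the listed sets are pairwise disjoint, so 3 is the maximum.

3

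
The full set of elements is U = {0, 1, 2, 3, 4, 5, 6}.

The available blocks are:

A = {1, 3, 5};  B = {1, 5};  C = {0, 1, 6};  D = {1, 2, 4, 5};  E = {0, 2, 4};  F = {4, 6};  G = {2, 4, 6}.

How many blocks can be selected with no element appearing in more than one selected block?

2

B, G are pairwise disjoint (B={1,5}; G={2,4,6}).
Every remaining block overlaps one of these, and no 3 of the listed blocks are pairwise disjoint, so 2 is the maximum.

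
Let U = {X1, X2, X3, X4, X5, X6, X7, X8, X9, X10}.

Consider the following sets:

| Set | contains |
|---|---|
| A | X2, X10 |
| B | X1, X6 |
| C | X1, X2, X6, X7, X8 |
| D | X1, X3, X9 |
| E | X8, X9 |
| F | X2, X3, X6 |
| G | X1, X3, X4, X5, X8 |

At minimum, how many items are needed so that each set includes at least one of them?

3

H = {X1, X2, X8} meets every set (each contains at least one member of H), and |H| = 3.
The sets A, B, E are pairwise disjoint, so any hitting set needs a separate item for each — at least 3. Hence 3 is optimal.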